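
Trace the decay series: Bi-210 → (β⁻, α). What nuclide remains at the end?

Start: (A, Z) = (210, 83).
After β⁻: (210, 84).
After α: (206, 82).
Z = 82 is lead.

Pb-206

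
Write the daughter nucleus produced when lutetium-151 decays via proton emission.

Proton emission: mass number changes by -1, atomic number by -1.
A: 151 − 1 = 150; Z: 71 − 1 = 70.
Z = 70 is ytterbium, so the daughter is ytterbium-150.

Yb-150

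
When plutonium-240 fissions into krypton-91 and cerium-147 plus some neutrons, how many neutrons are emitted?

2

Conserve mass number: 240 = 91 + 147 + k, so k = 240 − 238 = 2.
Check atomic number: 94 = 36 + 58 + 0 = 94. ✓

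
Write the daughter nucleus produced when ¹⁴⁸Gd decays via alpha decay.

Sm-144

Alpha decay: mass number changes by -4, atomic number by -2.
A: 148 − 4 = 144; Z: 64 − 2 = 62.
Z = 62 is samarium, so the daughter is ¹⁴⁴Sm.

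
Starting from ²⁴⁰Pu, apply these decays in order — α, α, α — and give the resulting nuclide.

Ra-228

Start: (A, Z) = (240, 94).
After α: (236, 92).
After α: (232, 90).
After α: (228, 88).
Z = 88 is radium.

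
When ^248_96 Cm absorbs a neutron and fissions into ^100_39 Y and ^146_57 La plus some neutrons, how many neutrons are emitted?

Conserve mass number: 249 = 100 + 146 + k, so k = 249 − 246 = 3.
Check atomic number: 96 = 39 + 57 + 0 = 96. ✓

3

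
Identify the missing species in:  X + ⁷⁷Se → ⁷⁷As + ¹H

Conserve mass number: A + 77 = 77 + 1, so A = 1.
Conserve atomic number: Z + 34 = 33 + 1, so Z = 0.
A = 1 and Z = 0 is ¹n — a neutron.

neutron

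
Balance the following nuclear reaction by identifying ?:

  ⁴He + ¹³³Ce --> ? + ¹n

Conserve mass number: 4 + 133 = A + 1, so A = 136.
Conserve atomic number: 2 + 58 = Z + 0, so Z = 60.
Z = 60 is neodymium, so the species is ¹³⁶Nd.

Nd-136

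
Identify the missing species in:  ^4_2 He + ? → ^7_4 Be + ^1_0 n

alpha particle

Conserve mass number: 4 + A = 7 + 1, so A = 4.
Conserve atomic number: 2 + Z = 4 + 0, so Z = 2.
A = 4 and Z = 2 is ^4_2 He — an alpha particle.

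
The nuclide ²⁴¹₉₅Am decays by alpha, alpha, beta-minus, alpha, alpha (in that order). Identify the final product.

Ra-225

Start: (A, Z) = (241, 95).
After α: (237, 93).
After α: (233, 91).
After β⁻: (233, 92).
After α: (229, 90).
After α: (225, 88).
Z = 88 is radium.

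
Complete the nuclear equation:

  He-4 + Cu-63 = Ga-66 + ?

neutron

Conserve mass number: 4 + 63 = 66 + A, so A = 1.
Conserve atomic number: 2 + 29 = 31 + Z, so Z = 0.
A = 1 and Z = 0 is n — a neutron.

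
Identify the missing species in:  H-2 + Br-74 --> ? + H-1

Br-75

Conserve mass number: 2 + 74 = A + 1, so A = 75.
Conserve atomic number: 1 + 35 = Z + 1, so Z = 35.
Z = 35 is bromine, so the species is Br-75.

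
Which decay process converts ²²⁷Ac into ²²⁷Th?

beta-minus decay

ΔA = 227 − 227 = 0; ΔZ = 90 − 89 = +1.
A is unchanged and Z rises by 1 — a neutron has become a proton (β⁻ decay).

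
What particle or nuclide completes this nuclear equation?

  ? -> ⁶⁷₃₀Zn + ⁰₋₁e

Cu-67

Conserve mass number: A = 67 + 0, so A = 67.
Conserve atomic number: Z = 30 − 1, so Z = 29.
Z = 29 is copper, so the species is ⁶⁷₂₉Cu.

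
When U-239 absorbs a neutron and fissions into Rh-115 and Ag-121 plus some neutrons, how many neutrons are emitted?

Conserve mass number: 240 = 115 + 121 + k, so k = 240 − 236 = 4.
Check atomic number: 92 = 45 + 47 + 0 = 92. ✓

4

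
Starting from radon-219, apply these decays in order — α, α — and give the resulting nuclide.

Start: (A, Z) = (219, 86).
After α: (215, 84).
After α: (211, 82).
Z = 82 is lead.

Pb-211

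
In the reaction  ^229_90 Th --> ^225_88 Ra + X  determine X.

alpha particle

Conserve mass number: 229 = 225 + A, so A = 4.
Conserve atomic number: 90 = 88 + Z, so Z = 2.
A = 4 and Z = 2 is ^4_2 He — an alpha particle.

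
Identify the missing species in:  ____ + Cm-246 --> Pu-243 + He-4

Conserve mass number: A + 246 = 243 + 4, so A = 1.
Conserve atomic number: Z + 96 = 94 + 2, so Z = 0.
A = 1 and Z = 0 is n — a neutron.

neutron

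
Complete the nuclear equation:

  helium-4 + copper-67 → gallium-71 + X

Conserve mass number: 4 + 67 = 71 + A, so A = 0.
Conserve atomic number: 2 + 29 = 31 + Z, so Z = 0.
A = 0 and Z = 0 is γ — a gamma ray.

gamma ray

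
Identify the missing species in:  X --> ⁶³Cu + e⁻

Conserve mass number: A = 63 + 0, so A = 63.
Conserve atomic number: Z = 29 − 1, so Z = 28.
Z = 28 is nickel, so the species is ⁶³Ni.

Ni-63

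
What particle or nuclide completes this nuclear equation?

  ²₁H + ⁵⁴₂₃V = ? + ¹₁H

V-55

Conserve mass number: 2 + 54 = A + 1, so A = 55.
Conserve atomic number: 1 + 23 = Z + 1, so Z = 23.
Z = 23 is vanadium, so the species is ⁵⁵₂₃V.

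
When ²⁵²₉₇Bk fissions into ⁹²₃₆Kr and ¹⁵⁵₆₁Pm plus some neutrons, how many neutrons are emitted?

Conserve mass number: 252 = 92 + 155 + k, so k = 252 − 247 = 5.
Check atomic number: 97 = 36 + 61 + 0 = 97. ✓

5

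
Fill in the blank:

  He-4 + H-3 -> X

Li-7

Conserve mass number: 4 + 3 = A, so A = 7.
Conserve atomic number: 2 + 1 = Z, so Z = 3.
Z = 3 is lithium, so the species is Li-7.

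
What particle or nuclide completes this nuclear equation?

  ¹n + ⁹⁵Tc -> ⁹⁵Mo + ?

Conserve mass number: 1 + 95 = 95 + A, so A = 1.
Conserve atomic number: 0 + 43 = 42 + Z, so Z = 1.
A = 1 and Z = 1 is ¹H — a proton.

proton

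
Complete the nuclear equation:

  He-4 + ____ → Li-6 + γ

Conserve mass number: 4 + A = 6 + 0, so A = 2.
Conserve atomic number: 2 + Z = 3 + 0, so Z = 1.
A = 2 and Z = 1 is H-2 — a deuteron.

deuteron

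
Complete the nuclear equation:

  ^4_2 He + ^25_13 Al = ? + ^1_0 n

Conserve mass number: 4 + 25 = A + 1, so A = 28.
Conserve atomic number: 2 + 13 = Z + 0, so Z = 15.
Z = 15 is phosphorus, so the species is ^28_15 P.

P-28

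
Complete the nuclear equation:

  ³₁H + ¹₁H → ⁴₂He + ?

gamma ray

Conserve mass number: 3 + 1 = 4 + A, so A = 0.
Conserve atomic number: 1 + 1 = 2 + Z, so Z = 0.
A = 0 and Z = 0 is ⁰₀γ — a gamma ray.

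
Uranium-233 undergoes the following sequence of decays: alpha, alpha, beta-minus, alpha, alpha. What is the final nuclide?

Start: (A, Z) = (233, 92).
After α: (229, 90).
After α: (225, 88).
After β⁻: (225, 89).
After α: (221, 87).
After α: (217, 85).
Z = 85 is astatine.

At-217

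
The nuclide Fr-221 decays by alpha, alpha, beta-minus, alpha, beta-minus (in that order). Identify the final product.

Bi-209

Start: (A, Z) = (221, 87).
After α: (217, 85).
After α: (213, 83).
After β⁻: (213, 84).
After α: (209, 82).
After β⁻: (209, 83).
Z = 83 is bismuth.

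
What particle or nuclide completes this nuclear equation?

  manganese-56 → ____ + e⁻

Conserve mass number: 56 = A + 0, so A = 56.
Conserve atomic number: 25 = Z − 1, so Z = 26.
Z = 26 is iron, so the species is iron-56.

Fe-56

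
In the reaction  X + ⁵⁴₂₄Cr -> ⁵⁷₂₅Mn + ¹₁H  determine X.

Conserve mass number: A + 54 = 57 + 1, so A = 4.
Conserve atomic number: Z + 24 = 25 + 1, so Z = 2.
A = 4 and Z = 2 is ⁴₂He — an alpha particle.

alpha particle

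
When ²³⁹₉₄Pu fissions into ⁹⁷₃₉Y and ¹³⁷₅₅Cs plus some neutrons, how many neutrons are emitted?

Conserve mass number: 239 = 97 + 137 + k, so k = 239 − 234 = 5.
Check atomic number: 94 = 39 + 55 + 0 = 94. ✓

5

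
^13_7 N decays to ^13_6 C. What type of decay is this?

ΔA = 13 − 13 = 0; ΔZ = 6 − 7 = -1.
A is unchanged and Z drops by 1 — a proton has become a neutron (β⁺ emission or electron capture).

beta-plus decay or electron capture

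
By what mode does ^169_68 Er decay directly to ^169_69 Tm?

ΔA = 169 − 169 = 0; ΔZ = 69 − 68 = +1.
A is unchanged and Z rises by 1 — a neutron has become a proton (β⁻ decay).

beta-minus decay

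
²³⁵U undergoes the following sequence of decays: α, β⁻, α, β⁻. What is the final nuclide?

Th-227

Start: (A, Z) = (235, 92).
After α: (231, 90).
After β⁻: (231, 91).
After α: (227, 89).
After β⁻: (227, 90).
Z = 90 is thorium.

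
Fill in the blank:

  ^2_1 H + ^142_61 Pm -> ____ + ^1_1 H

Pm-143

Conserve mass number: 2 + 142 = A + 1, so A = 143.
Conserve atomic number: 1 + 61 = Z + 1, so Z = 61.
Z = 61 is promethium, so the species is ^143_61 Pm.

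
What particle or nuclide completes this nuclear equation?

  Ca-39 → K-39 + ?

positron

Conserve mass number: 39 = 39 + A, so A = 0.
Conserve atomic number: 20 = 19 + Z, so Z = 1.
A = 0 and Z = 1 is e⁺ — a positron.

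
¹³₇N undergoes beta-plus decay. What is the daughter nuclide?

Beta-plus decay: mass number changes by +0, atomic number by -1.
A: 13 = 13; Z: 7 − 1 = 6.
Z = 6 is carbon, so the daughter is ¹³₆C.

C-13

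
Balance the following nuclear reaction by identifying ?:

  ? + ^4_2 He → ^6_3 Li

deuteron

Conserve mass number: A + 4 = 6, so A = 2.
Conserve atomic number: Z + 2 = 3, so Z = 1.
A = 2 and Z = 1 is ^2_1 H — a deuteron.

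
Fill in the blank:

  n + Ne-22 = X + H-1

Conserve mass number: 1 + 22 = A + 1, so A = 22.
Conserve atomic number: 0 + 10 = Z + 1, so Z = 9.
Z = 9 is fluorine, so the species is F-22.

F-22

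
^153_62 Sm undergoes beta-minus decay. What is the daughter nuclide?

Eu-153

Beta-minus decay: mass number changes by +0, atomic number by +1.
A: 153 = 153; Z: 62 + 1 = 63.
Z = 63 is europium, so the daughter is ^153_63 Eu.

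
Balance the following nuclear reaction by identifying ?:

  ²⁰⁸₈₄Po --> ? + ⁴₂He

Pb-204

Conserve mass number: 208 = A + 4, so A = 204.
Conserve atomic number: 84 = Z + 2, so Z = 82.
Z = 82 is lead, so the species is ²⁰⁴₈₂Pb.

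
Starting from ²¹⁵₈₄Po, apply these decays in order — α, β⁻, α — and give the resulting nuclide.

Tl-207

Start: (A, Z) = (215, 84).
After α: (211, 82).
After β⁻: (211, 83).
After α: (207, 81).
Z = 81 is thallium.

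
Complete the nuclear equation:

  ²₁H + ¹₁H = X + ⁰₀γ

He-3

Conserve mass number: 2 + 1 = A + 0, so A = 3.
Conserve atomic number: 1 + 1 = Z + 0, so Z = 2.
Z = 2 is helium, so the species is ³₂He.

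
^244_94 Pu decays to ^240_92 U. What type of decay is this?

ΔA = 240 − 244 = -4; ΔZ = 92 − 94 = -2.
A drops by 4 and Z drops by 2 — the signature of alpha emission.

alpha decay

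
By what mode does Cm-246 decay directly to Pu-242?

ΔA = 242 − 246 = -4; ΔZ = 94 − 96 = -2.
A drops by 4 and Z drops by 2 — the signature of alpha emission.

alpha decay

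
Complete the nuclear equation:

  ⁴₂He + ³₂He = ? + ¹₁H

Conserve mass number: 4 + 3 = A + 1, so A = 6.
Conserve atomic number: 2 + 2 = Z + 1, so Z = 3.
Z = 3 is lithium, so the species is ⁶₃Li.

Li-6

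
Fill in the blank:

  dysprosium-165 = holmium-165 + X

beta-minus particle

Conserve mass number: 165 = 165 + A, so A = 0.
Conserve atomic number: 66 = 67 + Z, so Z = -1.
A = 0 and Z = -1 is e⁻ — a beta-minus particle.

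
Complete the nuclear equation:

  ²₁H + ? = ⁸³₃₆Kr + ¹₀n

Conserve mass number: 2 + A = 83 + 1, so A = 82.
Conserve atomic number: 1 + Z = 36 + 0, so Z = 35.
Z = 35 is bromine, so the species is ⁸²₃₅Br.

Br-82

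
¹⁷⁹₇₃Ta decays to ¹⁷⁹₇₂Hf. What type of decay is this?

ΔA = 179 − 179 = 0; ΔZ = 72 − 73 = -1.
A is unchanged and Z drops by 1 — a proton has become a neutron (β⁺ emission or electron capture).

beta-plus decay or electron capture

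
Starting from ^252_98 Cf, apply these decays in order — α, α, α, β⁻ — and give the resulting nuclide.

Np-240

Start: (A, Z) = (252, 98).
After α: (248, 96).
After α: (244, 94).
After α: (240, 92).
After β⁻: (240, 93).
Z = 93 is neptunium.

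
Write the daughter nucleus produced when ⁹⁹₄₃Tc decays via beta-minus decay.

Beta-minus decay: mass number changes by +0, atomic number by +1.
A: 99 = 99; Z: 43 + 1 = 44.
Z = 44 is ruthenium, so the daughter is ⁹⁹₄₄Ru.

Ru-99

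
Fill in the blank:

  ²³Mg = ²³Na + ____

positron

Conserve mass number: 23 = 23 + A, so A = 0.
Conserve atomic number: 12 = 11 + Z, so Z = 1.
A = 0 and Z = 1 is e⁺ — a positron.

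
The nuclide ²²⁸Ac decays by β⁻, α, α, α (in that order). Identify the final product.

Start: (A, Z) = (228, 89).
After β⁻: (228, 90).
After α: (224, 88).
After α: (220, 86).
After α: (216, 84).
Z = 84 is polonium.

Po-216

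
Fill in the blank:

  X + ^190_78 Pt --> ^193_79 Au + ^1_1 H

alpha particle

Conserve mass number: A + 190 = 193 + 1, so A = 4.
Conserve atomic number: Z + 78 = 79 + 1, so Z = 2.
A = 4 and Z = 2 is ^4_2 He — an alpha particle.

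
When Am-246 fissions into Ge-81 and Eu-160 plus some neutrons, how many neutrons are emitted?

5

Conserve mass number: 246 = 81 + 160 + k, so k = 246 − 241 = 5.
Check atomic number: 95 = 32 + 63 + 0 = 95. ✓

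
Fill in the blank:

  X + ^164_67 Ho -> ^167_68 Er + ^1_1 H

Conserve mass number: A + 164 = 167 + 1, so A = 4.
Conserve atomic number: Z + 67 = 68 + 1, so Z = 2.
A = 4 and Z = 2 is ^4_2 He — an alpha particle.

alpha particle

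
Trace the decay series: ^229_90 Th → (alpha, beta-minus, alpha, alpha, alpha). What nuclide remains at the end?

Bi-213

Start: (A, Z) = (229, 90).
After α: (225, 88).
After β⁻: (225, 89).
After α: (221, 87).
After α: (217, 85).
After α: (213, 83).
Z = 83 is bismuth.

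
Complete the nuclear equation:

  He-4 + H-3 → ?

Li-7

Conserve mass number: 4 + 3 = A, so A = 7.
Conserve atomic number: 2 + 1 = Z, so Z = 3.
Z = 3 is lithium, so the species is Li-7.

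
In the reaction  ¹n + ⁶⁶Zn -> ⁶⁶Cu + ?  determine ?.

Conserve mass number: 1 + 66 = 66 + A, so A = 1.
Conserve atomic number: 0 + 30 = 29 + Z, so Z = 1.
A = 1 and Z = 1 is ¹H — a proton.

proton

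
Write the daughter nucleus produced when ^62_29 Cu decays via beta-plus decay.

Ni-62

Beta-plus decay: mass number changes by +0, atomic number by -1.
A: 62 = 62; Z: 29 − 1 = 28.
Z = 28 is nickel, so the daughter is ^62_28 Ni.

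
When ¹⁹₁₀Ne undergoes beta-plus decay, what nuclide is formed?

F-19

Beta-plus decay: mass number changes by +0, atomic number by -1.
A: 19 = 19; Z: 10 − 1 = 9.
Z = 9 is fluorine, so the daughter is ¹⁹₉F.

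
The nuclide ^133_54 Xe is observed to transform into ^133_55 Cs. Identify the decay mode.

ΔA = 133 − 133 = 0; ΔZ = 55 − 54 = +1.
A is unchanged and Z rises by 1 — a neutron has become a proton (β⁻ decay).

beta-minus decay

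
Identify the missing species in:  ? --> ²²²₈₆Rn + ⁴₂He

Ra-226

Conserve mass number: A = 222 + 4, so A = 226.
Conserve atomic number: Z = 86 + 2, so Z = 88.
Z = 88 is radium, so the species is ²²⁶₈₈Ra.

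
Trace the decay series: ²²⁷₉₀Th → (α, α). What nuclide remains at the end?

Rn-219

Start: (A, Z) = (227, 90).
After α: (223, 88).
After α: (219, 86).
Z = 86 is radon.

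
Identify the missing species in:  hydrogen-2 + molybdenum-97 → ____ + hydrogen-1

Mo-98

Conserve mass number: 2 + 97 = A + 1, so A = 98.
Conserve atomic number: 1 + 42 = Z + 1, so Z = 42.
Z = 42 is molybdenum, so the species is molybdenum-98.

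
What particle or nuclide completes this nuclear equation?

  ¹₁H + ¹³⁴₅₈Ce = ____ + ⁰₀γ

Conserve mass number: 1 + 134 = A + 0, so A = 135.
Conserve atomic number: 1 + 58 = Z + 0, so Z = 59.
Z = 59 is praseodymium, so the species is ¹³⁵₅₉Pr.

Pr-135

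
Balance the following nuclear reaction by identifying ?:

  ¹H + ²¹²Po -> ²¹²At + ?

Conserve mass number: 1 + 212 = 212 + A, so A = 1.
Conserve atomic number: 1 + 84 = 85 + Z, so Z = 0.
A = 1 and Z = 0 is ¹n — a neutron.

neutron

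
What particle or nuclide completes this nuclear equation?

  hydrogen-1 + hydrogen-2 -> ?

Conserve mass number: 1 + 2 = A, so A = 3.
Conserve atomic number: 1 + 1 = Z, so Z = 2.
Z = 2 is helium, so the species is helium-3.

He-3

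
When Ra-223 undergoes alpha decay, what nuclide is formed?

Alpha decay: mass number changes by -4, atomic number by -2.
A: 223 − 4 = 219; Z: 88 − 2 = 86.
Z = 86 is radon, so the daughter is Rn-219.

Rn-219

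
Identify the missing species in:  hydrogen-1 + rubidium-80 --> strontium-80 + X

neutron

Conserve mass number: 1 + 80 = 80 + A, so A = 1.
Conserve atomic number: 1 + 37 = 38 + Z, so Z = 0.
A = 1 and Z = 0 is neutron — a neutron.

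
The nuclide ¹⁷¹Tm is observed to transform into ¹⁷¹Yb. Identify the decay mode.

ΔA = 171 − 171 = 0; ΔZ = 70 − 69 = +1.
A is unchanged and Z rises by 1 — a neutron has become a proton (β⁻ decay).

beta-minus decay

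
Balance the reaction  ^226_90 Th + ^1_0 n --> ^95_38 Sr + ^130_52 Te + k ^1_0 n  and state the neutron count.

2

Conserve mass number: 227 = 95 + 130 + k, so k = 227 − 225 = 2.
Check atomic number: 90 = 38 + 52 + 0 = 90. ✓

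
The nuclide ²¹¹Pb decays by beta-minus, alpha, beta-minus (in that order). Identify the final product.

Start: (A, Z) = (211, 82).
After β⁻: (211, 83).
After α: (207, 81).
After β⁻: (207, 82).
Z = 82 is lead.

Pb-207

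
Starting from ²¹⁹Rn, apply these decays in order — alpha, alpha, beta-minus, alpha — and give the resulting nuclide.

Tl-207

Start: (A, Z) = (219, 86).
After α: (215, 84).
After α: (211, 82).
After β⁻: (211, 83).
After α: (207, 81).
Z = 81 is thallium.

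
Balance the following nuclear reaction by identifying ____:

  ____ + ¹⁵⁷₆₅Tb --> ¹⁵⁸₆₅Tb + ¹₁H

Conserve mass number: A + 157 = 158 + 1, so A = 2.
Conserve atomic number: Z + 65 = 65 + 1, so Z = 1.
A = 2 and Z = 1 is ²₁H — a deuteron.

deuteron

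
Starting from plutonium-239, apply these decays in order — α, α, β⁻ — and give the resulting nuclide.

Pa-231

Start: (A, Z) = (239, 94).
After α: (235, 92).
After α: (231, 90).
After β⁻: (231, 91).
Z = 91 is protactinium.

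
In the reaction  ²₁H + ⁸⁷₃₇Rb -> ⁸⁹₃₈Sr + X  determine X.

Conserve mass number: 2 + 87 = 89 + A, so A = 0.
Conserve atomic number: 1 + 37 = 38 + Z, so Z = 0.
A = 0 and Z = 0 is ⁰₀γ — a gamma ray.

gamma ray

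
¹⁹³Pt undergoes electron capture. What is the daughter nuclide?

Electron capture: mass number changes by +0, atomic number by -1.
A: 193 = 193; Z: 78 − 1 = 77.
Z = 77 is iridium, so the daughter is ¹⁹³Ir.

Ir-193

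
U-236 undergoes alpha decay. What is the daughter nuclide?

Th-232

Alpha decay: mass number changes by -4, atomic number by -2.
A: 236 − 4 = 232; Z: 92 − 2 = 90.
Z = 90 is thorium, so the daughter is Th-232.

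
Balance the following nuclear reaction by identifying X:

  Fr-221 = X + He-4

At-217

Conserve mass number: 221 = A + 4, so A = 217.
Conserve atomic number: 87 = Z + 2, so Z = 85.
Z = 85 is astatine, so the species is At-217.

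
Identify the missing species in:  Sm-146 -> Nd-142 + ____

Conserve mass number: 146 = 142 + A, so A = 4.
Conserve atomic number: 62 = 60 + Z, so Z = 2.
A = 4 and Z = 2 is He-4 — an alpha particle.

alpha particle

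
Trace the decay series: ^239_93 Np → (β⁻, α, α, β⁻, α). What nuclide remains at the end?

Start: (A, Z) = (239, 93).
After β⁻: (239, 94).
After α: (235, 92).
After α: (231, 90).
After β⁻: (231, 91).
After α: (227, 89).
Z = 89 is actinium.

Ac-227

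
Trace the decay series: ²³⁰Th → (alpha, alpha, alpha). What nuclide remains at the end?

Start: (A, Z) = (230, 90).
After α: (226, 88).
After α: (222, 86).
After α: (218, 84).
Z = 84 is polonium.

Po-218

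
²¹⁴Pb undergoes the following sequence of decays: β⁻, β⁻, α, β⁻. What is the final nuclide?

Bi-210

Start: (A, Z) = (214, 82).
After β⁻: (214, 83).
After β⁻: (214, 84).
After α: (210, 82).
After β⁻: (210, 83).
Z = 83 is bismuth.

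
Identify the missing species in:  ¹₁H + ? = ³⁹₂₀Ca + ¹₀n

K-39

Conserve mass number: 1 + A = 39 + 1, so A = 39.
Conserve atomic number: 1 + Z = 20 + 0, so Z = 19.
Z = 19 is potassium, so the species is ³⁹₁₉K.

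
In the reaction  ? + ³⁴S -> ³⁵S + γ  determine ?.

neutron

Conserve mass number: A + 34 = 35 + 0, so A = 1.
Conserve atomic number: Z + 16 = 16 + 0, so Z = 0.
A = 1 and Z = 0 is ¹n — a neutron.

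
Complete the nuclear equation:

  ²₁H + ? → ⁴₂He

deuteron

Conserve mass number: 2 + A = 4, so A = 2.
Conserve atomic number: 1 + Z = 2, so Z = 1.
A = 2 and Z = 1 is ²₁H — a deuteron.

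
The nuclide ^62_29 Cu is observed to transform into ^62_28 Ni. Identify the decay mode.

beta-plus decay or electron capture

ΔA = 62 − 62 = 0; ΔZ = 28 − 29 = -1.
A is unchanged and Z drops by 1 — a proton has become a neutron (β⁺ emission or electron capture).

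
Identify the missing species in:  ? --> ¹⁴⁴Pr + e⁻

Ce-144

Conserve mass number: A = 144 + 0, so A = 144.
Conserve atomic number: Z = 59 − 1, so Z = 58.
Z = 58 is cerium, so the species is ¹⁴⁴Ce.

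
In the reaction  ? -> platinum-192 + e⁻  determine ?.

Ir-192

Conserve mass number: A = 192 + 0, so A = 192.
Conserve atomic number: Z = 78 − 1, so Z = 77.
Z = 77 is iridium, so the species is iridium-192.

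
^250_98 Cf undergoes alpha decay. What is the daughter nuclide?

Cm-246

Alpha decay: mass number changes by -4, atomic number by -2.
A: 250 − 4 = 246; Z: 98 − 2 = 96.
Z = 96 is curium, so the daughter is ^246_96 Cm.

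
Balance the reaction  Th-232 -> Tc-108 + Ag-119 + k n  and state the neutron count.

5

Conserve mass number: 232 = 108 + 119 + k, so k = 232 − 227 = 5.
Check atomic number: 90 = 43 + 47 + 0 = 90. ✓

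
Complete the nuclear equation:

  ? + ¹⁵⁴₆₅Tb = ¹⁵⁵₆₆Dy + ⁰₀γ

Conserve mass number: A + 154 = 155 + 0, so A = 1.
Conserve atomic number: Z + 65 = 66 + 0, so Z = 1.
A = 1 and Z = 1 is ¹₁H — a proton.

proton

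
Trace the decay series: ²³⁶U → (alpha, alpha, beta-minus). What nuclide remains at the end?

Ac-228

Start: (A, Z) = (236, 92).
After α: (232, 90).
After α: (228, 88).
After β⁻: (228, 89).
Z = 89 is actinium.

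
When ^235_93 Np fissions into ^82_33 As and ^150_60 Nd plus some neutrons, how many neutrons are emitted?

Conserve mass number: 235 = 82 + 150 + k, so k = 235 − 232 = 3.
Check atomic number: 93 = 33 + 60 + 0 = 93. ✓

3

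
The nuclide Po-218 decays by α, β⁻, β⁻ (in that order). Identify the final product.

Po-214

Start: (A, Z) = (218, 84).
After α: (214, 82).
After β⁻: (214, 83).
After β⁻: (214, 84).
Z = 84 is polonium.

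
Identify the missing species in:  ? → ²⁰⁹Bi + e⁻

Pb-209

Conserve mass number: A = 209 + 0, so A = 209.
Conserve atomic number: Z = 83 − 1, so Z = 82.
Z = 82 is lead, so the species is ²⁰⁹Pb.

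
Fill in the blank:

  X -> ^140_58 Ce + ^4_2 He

Conserve mass number: A = 140 + 4, so A = 144.
Conserve atomic number: Z = 58 + 2, so Z = 60.
Z = 60 is neodymium, so the species is ^144_60 Nd.

Nd-144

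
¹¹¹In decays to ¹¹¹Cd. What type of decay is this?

ΔA = 111 − 111 = 0; ΔZ = 48 − 49 = -1.
A is unchanged and Z drops by 1 — a proton has become a neutron (β⁺ emission or electron capture).

beta-plus decay or electron capture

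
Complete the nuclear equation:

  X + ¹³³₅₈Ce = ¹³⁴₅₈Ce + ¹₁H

Conserve mass number: A + 133 = 134 + 1, so A = 2.
Conserve atomic number: Z + 58 = 58 + 1, so Z = 1.
A = 2 and Z = 1 is ²₁H — a deuteron.

deuteron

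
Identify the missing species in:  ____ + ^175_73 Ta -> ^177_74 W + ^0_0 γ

deuteron

Conserve mass number: A + 175 = 177 + 0, so A = 2.
Conserve atomic number: Z + 73 = 74 + 0, so Z = 1.
A = 2 and Z = 1 is ^2_1 H — a deuteron.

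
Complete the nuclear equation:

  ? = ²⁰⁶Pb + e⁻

Conserve mass number: A = 206 + 0, so A = 206.
Conserve atomic number: Z = 82 − 1, so Z = 81.
Z = 81 is thallium, so the species is ²⁰⁶Tl.

Tl-206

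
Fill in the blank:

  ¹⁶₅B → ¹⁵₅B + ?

neutron

Conserve mass number: 16 = 15 + A, so A = 1.
Conserve atomic number: 5 = 5 + Z, so Z = 0.
A = 1 and Z = 0 is ¹₀n — a neutron.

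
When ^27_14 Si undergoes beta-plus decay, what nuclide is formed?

Al-27

Beta-plus decay: mass number changes by +0, atomic number by -1.
A: 27 = 27; Z: 14 − 1 = 13.
Z = 13 is aluminium, so the daughter is ^27_13 Al.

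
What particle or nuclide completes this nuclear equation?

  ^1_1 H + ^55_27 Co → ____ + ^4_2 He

Fe-52

Conserve mass number: 1 + 55 = A + 4, so A = 52.
Conserve atomic number: 1 + 27 = Z + 2, so Z = 26.
Z = 26 is iron, so the species is ^52_26 Fe.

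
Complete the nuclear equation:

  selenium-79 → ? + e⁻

Conserve mass number: 79 = A + 0, so A = 79.
Conserve atomic number: 34 = Z − 1, so Z = 35.
Z = 35 is bromine, so the species is bromine-79.

Br-79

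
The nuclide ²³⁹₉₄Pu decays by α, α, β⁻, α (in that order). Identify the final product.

Ac-227

Start: (A, Z) = (239, 94).
After α: (235, 92).
After α: (231, 90).
After β⁻: (231, 91).
After α: (227, 89).
Z = 89 is actinium.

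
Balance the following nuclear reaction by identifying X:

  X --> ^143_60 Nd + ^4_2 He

Sm-147

Conserve mass number: A = 143 + 4, so A = 147.
Conserve atomic number: Z = 60 + 2, so Z = 62.
Z = 62 is samarium, so the species is ^147_62 Sm.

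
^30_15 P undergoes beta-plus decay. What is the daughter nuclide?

Si-30

Beta-plus decay: mass number changes by +0, atomic number by -1.
A: 30 = 30; Z: 15 − 1 = 14.
Z = 14 is silicon, so the daughter is ^30_14 Si.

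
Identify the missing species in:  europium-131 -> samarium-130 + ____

Conserve mass number: 131 = 130 + A, so A = 1.
Conserve atomic number: 63 = 62 + Z, so Z = 1.
A = 1 and Z = 1 is hydrogen-1 — a proton.

proton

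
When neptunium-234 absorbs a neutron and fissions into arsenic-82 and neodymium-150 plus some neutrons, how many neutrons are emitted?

Conserve mass number: 235 = 82 + 150 + k, so k = 235 − 232 = 3.
Check atomic number: 93 = 33 + 60 + 0 = 93. ✓

3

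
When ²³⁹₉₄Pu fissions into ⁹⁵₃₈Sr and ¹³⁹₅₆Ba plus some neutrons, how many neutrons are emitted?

5

Conserve mass number: 239 = 95 + 139 + k, so k = 239 − 234 = 5.
Check atomic number: 94 = 38 + 56 + 0 = 94. ✓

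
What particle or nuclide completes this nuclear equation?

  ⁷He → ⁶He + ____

neutron

Conserve mass number: 7 = 6 + A, so A = 1.
Conserve atomic number: 2 = 2 + Z, so Z = 0.
A = 1 and Z = 0 is ¹n — a neutron.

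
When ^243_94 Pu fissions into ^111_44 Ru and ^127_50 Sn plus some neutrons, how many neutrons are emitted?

5

Conserve mass number: 243 = 111 + 127 + k, so k = 243 − 238 = 5.
Check atomic number: 94 = 44 + 50 + 0 = 94. ✓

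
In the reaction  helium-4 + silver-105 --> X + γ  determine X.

Conserve mass number: 4 + 105 = A + 0, so A = 109.
Conserve atomic number: 2 + 47 = Z + 0, so Z = 49.
Z = 49 is indium, so the species is indium-109.

In-109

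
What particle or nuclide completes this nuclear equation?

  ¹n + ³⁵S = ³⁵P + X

proton

Conserve mass number: 1 + 35 = 35 + A, so A = 1.
Conserve atomic number: 0 + 16 = 15 + Z, so Z = 1.
A = 1 and Z = 1 is ¹H — a proton.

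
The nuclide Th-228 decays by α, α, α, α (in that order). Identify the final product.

Start: (A, Z) = (228, 90).
After α: (224, 88).
After α: (220, 86).
After α: (216, 84).
After α: (212, 82).
Z = 82 is lead.

Pb-212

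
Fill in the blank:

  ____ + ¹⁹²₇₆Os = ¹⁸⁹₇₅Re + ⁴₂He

proton

Conserve mass number: A + 192 = 189 + 4, so A = 1.
Conserve atomic number: Z + 76 = 75 + 2, so Z = 1.
A = 1 and Z = 1 is ¹₁H — a proton.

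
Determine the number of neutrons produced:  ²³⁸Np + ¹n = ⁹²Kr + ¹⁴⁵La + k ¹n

Conserve mass number: 239 = 92 + 145 + k, so k = 239 − 237 = 2.
Check atomic number: 93 = 36 + 57 + 0 = 93. ✓

2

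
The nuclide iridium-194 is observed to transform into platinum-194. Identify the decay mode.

beta-minus decay

ΔA = 194 − 194 = 0; ΔZ = 78 − 77 = +1.
A is unchanged and Z rises by 1 — a neutron has become a proton (β⁻ decay).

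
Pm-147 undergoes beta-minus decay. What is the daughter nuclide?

Beta-minus decay: mass number changes by +0, atomic number by +1.
A: 147 = 147; Z: 61 + 1 = 62.
Z = 62 is samarium, so the daughter is Sm-147.

Sm-147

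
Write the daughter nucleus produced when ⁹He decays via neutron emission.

Neutron emission: mass number changes by -1, atomic number by +0.
A: 9 − 1 = 8; Z: 2 = 2.
Z = 2 is helium, so the daughter is ⁸He.

He-8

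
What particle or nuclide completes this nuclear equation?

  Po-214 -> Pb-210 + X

alpha particle

Conserve mass number: 214 = 210 + A, so A = 4.
Conserve atomic number: 84 = 82 + Z, so Z = 2.
A = 4 and Z = 2 is He-4 — an alpha particle.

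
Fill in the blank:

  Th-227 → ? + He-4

Conserve mass number: 227 = A + 4, so A = 223.
Conserve atomic number: 90 = Z + 2, so Z = 88.
Z = 88 is radium, so the species is Ra-223.

Ra-223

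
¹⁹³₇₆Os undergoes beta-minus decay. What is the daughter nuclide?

Ir-193

Beta-minus decay: mass number changes by +0, atomic number by +1.
A: 193 = 193; Z: 76 + 1 = 77.
Z = 77 is iridium, so the daughter is ¹⁹³₇₇Ir.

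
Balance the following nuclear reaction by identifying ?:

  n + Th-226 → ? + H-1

Conserve mass number: 1 + 226 = A + 1, so A = 226.
Conserve atomic number: 0 + 90 = Z + 1, so Z = 89.
Z = 89 is actinium, so the species is Ac-226.

Ac-226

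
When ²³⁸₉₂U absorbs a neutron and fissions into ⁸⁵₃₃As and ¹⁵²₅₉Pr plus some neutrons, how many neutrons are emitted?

Conserve mass number: 239 = 85 + 152 + k, so k = 239 − 237 = 2.
Check atomic number: 92 = 33 + 59 + 0 = 92. ✓

2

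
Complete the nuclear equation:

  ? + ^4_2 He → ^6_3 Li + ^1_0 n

Conserve mass number: A + 4 = 6 + 1, so A = 3.
Conserve atomic number: Z + 2 = 3 + 0, so Z = 1.
A = 3 and Z = 1 is ^3_1 H — a triton.

triton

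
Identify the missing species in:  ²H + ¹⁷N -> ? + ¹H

N-18

Conserve mass number: 2 + 17 = A + 1, so A = 18.
Conserve atomic number: 1 + 7 = Z + 1, so Z = 7.
Z = 7 is nitrogen, so the species is ¹⁸N.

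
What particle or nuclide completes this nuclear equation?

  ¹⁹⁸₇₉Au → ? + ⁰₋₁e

Conserve mass number: 198 = A + 0, so A = 198.
Conserve atomic number: 79 = Z − 1, so Z = 80.
Z = 80 is mercury, so the species is ¹⁹⁸₈₀Hg.

Hg-198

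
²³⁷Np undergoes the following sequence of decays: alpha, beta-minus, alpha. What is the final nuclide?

Start: (A, Z) = (237, 93).
After α: (233, 91).
After β⁻: (233, 92).
After α: (229, 90).
Z = 90 is thorium.

Th-229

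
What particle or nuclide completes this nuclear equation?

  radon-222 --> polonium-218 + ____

Conserve mass number: 222 = 218 + A, so A = 4.
Conserve atomic number: 86 = 84 + Z, so Z = 2.
A = 4 and Z = 2 is helium-4 — an alpha particle.

alpha particle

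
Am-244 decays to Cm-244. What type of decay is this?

ΔA = 244 − 244 = 0; ΔZ = 96 − 95 = +1.
A is unchanged and Z rises by 1 — a neutron has become a proton (β⁻ decay).

beta-minus decay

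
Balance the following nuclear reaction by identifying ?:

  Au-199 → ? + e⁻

Conserve mass number: 199 = A + 0, so A = 199.
Conserve atomic number: 79 = Z − 1, so Z = 80.
Z = 80 is mercury, so the species is Hg-199.

Hg-199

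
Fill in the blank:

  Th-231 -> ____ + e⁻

Pa-231

Conserve mass number: 231 = A + 0, so A = 231.
Conserve atomic number: 90 = Z − 1, so Z = 91.
Z = 91 is protactinium, so the species is Pa-231.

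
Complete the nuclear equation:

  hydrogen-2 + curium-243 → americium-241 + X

alpha particle

Conserve mass number: 2 + 243 = 241 + A, so A = 4.
Conserve atomic number: 1 + 96 = 95 + Z, so Z = 2.
A = 4 and Z = 2 is helium-4 — an alpha particle.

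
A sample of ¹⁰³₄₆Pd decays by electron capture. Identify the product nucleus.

Rh-103

Electron capture: mass number changes by +0, atomic number by -1.
A: 103 = 103; Z: 46 − 1 = 45.
Z = 45 is rhodium, so the daughter is ¹⁰³₄₅Rh.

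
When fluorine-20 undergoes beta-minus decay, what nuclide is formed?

Ne-20

Beta-minus decay: mass number changes by +0, atomic number by +1.
A: 20 = 20; Z: 9 + 1 = 10.
Z = 10 is neon, so the daughter is neon-20.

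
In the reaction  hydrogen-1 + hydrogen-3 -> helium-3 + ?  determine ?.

Conserve mass number: 1 + 3 = 3 + A, so A = 1.
Conserve atomic number: 1 + 1 = 2 + Z, so Z = 0.
A = 1 and Z = 0 is neutron — a neutron.

neutron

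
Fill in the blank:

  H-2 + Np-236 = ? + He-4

Conserve mass number: 2 + 236 = A + 4, so A = 234.
Conserve atomic number: 1 + 93 = Z + 2, so Z = 92.
Z = 92 is uranium, so the species is U-234.

U-234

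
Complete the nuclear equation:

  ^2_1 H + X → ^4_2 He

Conserve mass number: 2 + A = 4, so A = 2.
Conserve atomic number: 1 + Z = 2, so Z = 1.
A = 2 and Z = 1 is ^2_1 H — a deuteron.

deuteron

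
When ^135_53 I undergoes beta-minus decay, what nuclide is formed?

Xe-135

Beta-minus decay: mass number changes by +0, atomic number by +1.
A: 135 = 135; Z: 53 + 1 = 54.
Z = 54 is xenon, so the daughter is ^135_54 Xe.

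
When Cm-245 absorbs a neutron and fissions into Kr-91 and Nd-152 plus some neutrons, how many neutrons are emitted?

3

Conserve mass number: 246 = 91 + 152 + k, so k = 246 − 243 = 3.
Check atomic number: 96 = 36 + 60 + 0 = 96. ✓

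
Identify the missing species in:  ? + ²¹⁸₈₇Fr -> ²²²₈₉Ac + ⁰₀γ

alpha particle

Conserve mass number: A + 218 = 222 + 0, so A = 4.
Conserve atomic number: Z + 87 = 89 + 0, so Z = 2.
A = 4 and Z = 2 is ⁴₂He — an alpha particle.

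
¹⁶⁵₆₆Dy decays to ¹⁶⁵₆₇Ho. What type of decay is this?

ΔA = 165 − 165 = 0; ΔZ = 67 − 66 = +1.
A is unchanged and Z rises by 1 — a neutron has become a proton (β⁻ decay).

beta-minus decay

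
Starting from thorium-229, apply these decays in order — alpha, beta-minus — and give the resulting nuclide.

Ac-225

Start: (A, Z) = (229, 90).
After α: (225, 88).
After β⁻: (225, 89).
Z = 89 is actinium.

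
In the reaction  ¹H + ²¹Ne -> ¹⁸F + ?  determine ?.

Conserve mass number: 1 + 21 = 18 + A, so A = 4.
Conserve atomic number: 1 + 10 = 9 + Z, so Z = 2.
A = 4 and Z = 2 is ⁴He — an alpha particle.

alpha particle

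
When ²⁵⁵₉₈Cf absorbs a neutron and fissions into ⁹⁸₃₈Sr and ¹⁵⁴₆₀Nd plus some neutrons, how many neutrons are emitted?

4

Conserve mass number: 256 = 98 + 154 + k, so k = 256 − 252 = 4.
Check atomic number: 98 = 38 + 60 + 0 = 98. ✓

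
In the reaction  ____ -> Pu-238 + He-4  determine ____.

Cm-242

Conserve mass number: A = 238 + 4, so A = 242.
Conserve atomic number: Z = 94 + 2, so Z = 96.
Z = 96 is curium, so the species is Cm-242.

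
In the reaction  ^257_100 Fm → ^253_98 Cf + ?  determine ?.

alpha particle

Conserve mass number: 257 = 253 + A, so A = 4.
Conserve atomic number: 100 = 98 + Z, so Z = 2.
A = 4 and Z = 2 is ^4_2 He — an alpha particle.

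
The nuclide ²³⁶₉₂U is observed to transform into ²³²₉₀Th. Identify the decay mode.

ΔA = 232 − 236 = -4; ΔZ = 90 − 92 = -2.
A drops by 4 and Z drops by 2 — the signature of alpha emission.

alpha decay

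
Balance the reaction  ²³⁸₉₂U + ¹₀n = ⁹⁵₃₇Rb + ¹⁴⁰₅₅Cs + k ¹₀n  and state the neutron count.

Conserve mass number: 239 = 95 + 140 + k, so k = 239 − 235 = 4.
Check atomic number: 92 = 37 + 55 + 0 = 92. ✓

4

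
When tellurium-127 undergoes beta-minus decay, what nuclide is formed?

I-127

Beta-minus decay: mass number changes by +0, atomic number by +1.
A: 127 = 127; Z: 52 + 1 = 53.
Z = 53 is iodine, so the daughter is iodine-127.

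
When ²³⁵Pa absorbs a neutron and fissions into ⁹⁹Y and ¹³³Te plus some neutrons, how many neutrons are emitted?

4

Conserve mass number: 236 = 99 + 133 + k, so k = 236 − 232 = 4.
Check atomic number: 91 = 39 + 52 + 0 = 91. ✓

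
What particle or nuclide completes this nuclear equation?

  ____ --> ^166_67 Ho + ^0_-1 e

Conserve mass number: A = 166 + 0, so A = 166.
Conserve atomic number: Z = 67 − 1, so Z = 66.
Z = 66 is dysprosium, so the species is ^166_66 Dy.

Dy-166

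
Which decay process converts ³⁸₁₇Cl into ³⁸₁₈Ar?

beta-minus decay

ΔA = 38 − 38 = 0; ΔZ = 18 − 17 = +1.
A is unchanged and Z rises by 1 — a neutron has become a proton (β⁻ decay).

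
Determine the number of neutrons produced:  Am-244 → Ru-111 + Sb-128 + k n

5

Conserve mass number: 244 = 111 + 128 + k, so k = 244 − 239 = 5.
Check atomic number: 95 = 44 + 51 + 0 = 95. ✓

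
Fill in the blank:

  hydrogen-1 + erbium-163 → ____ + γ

Tm-164

Conserve mass number: 1 + 163 = A + 0, so A = 164.
Conserve atomic number: 1 + 68 = Z + 0, so Z = 69.
Z = 69 is thulium, so the species is thulium-164.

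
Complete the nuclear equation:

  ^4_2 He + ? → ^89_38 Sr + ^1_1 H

Rb-86

Conserve mass number: 4 + A = 89 + 1, so A = 86.
Conserve atomic number: 2 + Z = 38 + 1, so Z = 37.
Z = 37 is rubidium, so the species is ^86_37 Rb.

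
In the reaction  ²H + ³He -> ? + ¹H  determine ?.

He-4

Conserve mass number: 2 + 3 = A + 1, so A = 4.
Conserve atomic number: 1 + 2 = Z + 1, so Z = 2.
A = 4 and Z = 2 is ⁴He — an alpha particle.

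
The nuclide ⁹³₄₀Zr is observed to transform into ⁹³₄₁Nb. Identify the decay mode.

beta-minus decay

ΔA = 93 − 93 = 0; ΔZ = 41 − 40 = +1.
A is unchanged and Z rises by 1 — a neutron has become a proton (β⁻ decay).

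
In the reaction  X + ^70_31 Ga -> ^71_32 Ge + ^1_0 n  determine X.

deuteron

Conserve mass number: A + 70 = 71 + 1, so A = 2.
Conserve atomic number: Z + 31 = 32 + 0, so Z = 1.
A = 2 and Z = 1 is ^2_1 H — a deuteron.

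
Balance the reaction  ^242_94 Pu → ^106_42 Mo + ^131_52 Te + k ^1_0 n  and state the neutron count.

Conserve mass number: 242 = 106 + 131 + k, so k = 242 − 237 = 5.
Check atomic number: 94 = 42 + 52 + 0 = 94. ✓

5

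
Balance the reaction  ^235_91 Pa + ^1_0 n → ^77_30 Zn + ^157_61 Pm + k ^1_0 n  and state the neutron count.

Conserve mass number: 236 = 77 + 157 + k, so k = 236 − 234 = 2.
Check atomic number: 91 = 30 + 61 + 0 = 91. ✓

2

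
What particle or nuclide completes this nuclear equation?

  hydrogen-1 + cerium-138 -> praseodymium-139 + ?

Conserve mass number: 1 + 138 = 139 + A, so A = 0.
Conserve atomic number: 1 + 58 = 59 + Z, so Z = 0.
A = 0 and Z = 0 is γ — a gamma ray.

gamma ray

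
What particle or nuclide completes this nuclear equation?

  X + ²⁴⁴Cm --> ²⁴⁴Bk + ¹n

Conserve mass number: A + 244 = 244 + 1, so A = 1.
Conserve atomic number: Z + 96 = 97 + 0, so Z = 1.
A = 1 and Z = 1 is ¹H — a proton.

proton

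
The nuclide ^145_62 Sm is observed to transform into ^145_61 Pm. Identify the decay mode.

beta-plus decay or electron capture

ΔA = 145 − 145 = 0; ΔZ = 61 − 62 = -1.
A is unchanged and Z drops by 1 — a proton has become a neutron (β⁺ emission or electron capture).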